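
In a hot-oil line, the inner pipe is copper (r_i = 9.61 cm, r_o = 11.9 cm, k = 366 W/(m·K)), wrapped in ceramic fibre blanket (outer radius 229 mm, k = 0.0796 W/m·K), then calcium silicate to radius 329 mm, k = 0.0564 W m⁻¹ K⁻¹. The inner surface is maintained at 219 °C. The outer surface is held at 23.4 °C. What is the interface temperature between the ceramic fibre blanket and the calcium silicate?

T = 109 °C

Treat each layer as a resistance in series:
  R'_copper = ln(0.119/0.0961)/(2πk) = 0.2137/(2π·366) = 9.294×10^-5 m·K/W
  R'_ceramic fibre blanket = ln(0.229/0.119)/(2πk) = 0.6546/(2π·0.0796) = 1.309 m·K/W
  R'_calcium silicate = ln(0.329/0.229)/(2πk) = 0.3623/(2π·0.0564) = 1.022 m·K/W
ΣR = 9.294×10^-5 + 1.309 + 1.022 = 2.331 m·K/W
Q' = ΔT/ΣR = (219 °C − 23.4 °C)/2.331 = 83.91 W/m
From the inner boundary to the ceramic fibre blanket/calcium silicate interface, ΣR_partial = 1.309 m·K/W.
T_interface = T_in − Q'·ΣR_partial = 219 °C − (83.91)(1.309) = 109 °C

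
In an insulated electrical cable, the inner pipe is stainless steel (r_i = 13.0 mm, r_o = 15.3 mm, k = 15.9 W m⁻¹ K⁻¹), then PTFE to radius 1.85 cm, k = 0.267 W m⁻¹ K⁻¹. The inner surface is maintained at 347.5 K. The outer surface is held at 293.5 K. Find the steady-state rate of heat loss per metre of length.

Treat each layer as a resistance in series:
  R'_stainless steel = ln(0.0153/0.0130)/(2πk) = 0.1629/(2π·15.9) = 0.001631 m·K/W
  R'_PTFE = ln(0.0185/0.0153)/(2πk) = 0.1899/(2π·0.267) = 0.1132 m·K/W
ΣR = 0.001631 + 0.1132 = 0.1148 m·K/W
Q' = ΔT/ΣR = (347.5 K − 293.5 K)/0.1148 = 470 W/m

Q' = 470 W/m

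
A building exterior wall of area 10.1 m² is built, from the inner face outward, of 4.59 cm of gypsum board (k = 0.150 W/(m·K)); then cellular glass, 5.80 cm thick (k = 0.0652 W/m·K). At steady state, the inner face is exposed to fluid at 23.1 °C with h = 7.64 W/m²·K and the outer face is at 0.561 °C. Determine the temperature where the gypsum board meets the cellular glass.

Treat each layer as a resistance in series:
  R_conv,in = 1/(hA) = 1/(7.64·10.1) = 0.01296 K/W
  R_gypsum board = L/(kA) = 0.0459/(0.150·10.1) = 0.03030 K/W
  R_cellular glass = L/(kA) = 0.0580/(0.0652·10.1) = 0.08808 K/W
ΣR = 0.01296 + 0.03030 + 0.08808 = 0.1313 K/W
Q = ΔT/ΣR = (23.1 °C − 0.561 °C)/0.1313 = 171.7 W
From the inner boundary to the gypsum board/cellular glass interface, ΣR_partial = 0.04326 K/W.
T_interface = T_in − Q·ΣR_partial = 23.1 °C − (171.7)(0.04326) = 15.7 °C

T = 15.7 °C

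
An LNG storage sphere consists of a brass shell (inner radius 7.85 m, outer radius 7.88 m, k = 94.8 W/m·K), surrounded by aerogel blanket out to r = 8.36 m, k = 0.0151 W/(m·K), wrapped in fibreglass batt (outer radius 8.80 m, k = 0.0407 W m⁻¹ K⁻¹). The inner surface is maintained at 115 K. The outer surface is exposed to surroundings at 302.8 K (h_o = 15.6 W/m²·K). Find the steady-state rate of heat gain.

Series thermal resistances, inner to outer:
  R_brass = (1/7.85 − 1/7.88)/(4πk) = 4.850×10^-4/(4π·94.8) = 4.071×10^-7 K/W
  R_aerogel blanket = (1/7.88 − 1/8.36)/(4πk) = 0.007286/(4π·0.0151) = 0.03840 K/W
  R_fibreglass batt = (1/8.36 − 1/8.80)/(4πk) = 0.005981/(4π·0.0407) = 0.01169 K/W
  R_conv,out = 1/(4πr²h) = 1/(4π·8.80²·15.6) = 6.587×10^-5 K/W
ΣR = 4.071×10^-7 + 0.03840 + 0.01169 + 6.587×10^-5 = 0.05016 K/W
Q = ΔT/ΣR = (115 K − 302.8 K)/0.05016 = -3740 W
(Negative Q ⇒ heat flows inward; heat gain = 3740 W.)

Q = 3.74 kW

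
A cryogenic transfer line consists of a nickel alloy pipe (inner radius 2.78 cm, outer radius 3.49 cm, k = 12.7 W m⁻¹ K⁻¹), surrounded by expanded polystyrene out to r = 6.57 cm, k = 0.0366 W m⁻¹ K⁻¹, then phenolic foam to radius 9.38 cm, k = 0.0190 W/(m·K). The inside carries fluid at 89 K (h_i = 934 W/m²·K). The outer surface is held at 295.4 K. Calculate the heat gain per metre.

Q' = 35.9 W/m

Resistance network (inner→outer):
  R'_conv,in = 1/(2πr h) = 1/(2π·0.0278·934) = 0.006130 m·K/W
  R'_nickel alloy = ln(0.0349/0.0278)/(2πk) = 0.2275/(2π·12.7) = 0.002850 m·K/W
  R'_expanded polystyrene = ln(0.0657/0.0349)/(2πk) = 0.6326/(2π·0.0366) = 2.751 m·K/W
  R'_phenolic foam = ln(0.0938/0.0657)/(2πk) = 0.3561/(2π·0.0190) = 2.983 m·K/W
ΣR = 0.006130 + 0.002850 + 2.751 + 2.983 = 5.743 m·K/W
Q' = ΔT/ΣR = (89 K − 295.4 K)/5.743 = -35.9 W/m
(Negative Q' ⇒ heat flows inward; heat gain = 35.9 W/m.)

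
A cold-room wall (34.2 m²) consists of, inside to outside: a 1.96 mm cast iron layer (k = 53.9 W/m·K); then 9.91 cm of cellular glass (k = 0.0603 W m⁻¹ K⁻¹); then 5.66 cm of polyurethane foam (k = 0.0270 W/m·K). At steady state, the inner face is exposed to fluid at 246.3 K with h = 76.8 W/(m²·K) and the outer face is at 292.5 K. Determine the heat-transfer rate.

Q = 421 W

Series thermal resistances, inner to outer:
  R_conv,in = 1/(hA) = 1/(76.8·34.2) = 3.807×10^-4 K/W
  R_cast iron = L/(kA) = 0.00196/(53.9·34.2) = 1.063×10^-6 K/W
  R_cellular glass = L/(kA) = 0.0991/(0.0603·34.2) = 0.04805 K/W
  R_polyurethane foam = L/(kA) = 0.0566/(0.0270·34.2) = 0.06130 K/W
ΣR = 3.807×10^-4 + 1.063×10^-6 + 0.04805 + 0.06130 = 0.1097 K/W
Q = ΔT/ΣR = (246.3 K − 292.5 K)/0.1097 = -421 W
(Negative Q ⇒ heat flows inward; heat gain = 421 W.)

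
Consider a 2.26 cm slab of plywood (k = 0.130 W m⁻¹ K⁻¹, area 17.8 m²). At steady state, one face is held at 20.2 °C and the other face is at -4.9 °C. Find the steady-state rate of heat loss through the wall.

Q = kA·ΔT/L = 0.130 × 17.8 × |20.2 °C − -4.9 °C| / 0.0226 = 2570 W

Q = 2570 W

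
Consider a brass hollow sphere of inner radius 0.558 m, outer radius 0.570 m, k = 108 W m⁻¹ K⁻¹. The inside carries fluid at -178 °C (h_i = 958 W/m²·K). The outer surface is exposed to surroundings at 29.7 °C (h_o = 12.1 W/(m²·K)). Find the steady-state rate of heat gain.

Q = 10.1 kW

Series thermal resistances, inner to outer:
  R_conv,in = 1/(4πr²h) = 1/(4π·0.558²·958) = 2.668×10^-4 K/W
  R_brass = (1/0.558 − 1/0.570)/(4πk) = 0.03773/(4π·108) = 2.780×10^-5 K/W
  R_conv,out = 1/(4πr²h) = 1/(4π·0.570²·12.1) = 0.02024 K/W
ΣR = 2.668×10^-4 + 2.780×10^-5 + 0.02024 = 0.02053 K/W
Q = ΔT/ΣR = (-178 °C − 29.7 °C)/0.02053 = -10100 W
(Negative Q ⇒ heat flows inward; heat gain = 10100 W.)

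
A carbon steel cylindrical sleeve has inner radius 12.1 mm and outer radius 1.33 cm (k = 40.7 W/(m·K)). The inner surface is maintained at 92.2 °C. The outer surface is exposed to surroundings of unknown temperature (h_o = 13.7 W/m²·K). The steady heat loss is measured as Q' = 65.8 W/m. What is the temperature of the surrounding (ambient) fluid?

Series resistances:
  R'_carbon steel = ln(0.0133/0.0121)/(2πk) = 0.09456/(2π·40.7) = 3.698×10^-4 m·K/W
  R'_conv,out = 1/(2πr h) = 1/(2π·0.0133·13.7) = 0.8735 m·K/W
ΣR = 0.8738 m·K/W
ΔT = Q'·ΣR = 65.8 × 0.8738 = 57.50 K
Heat flows outward, so T_out = T_in − ΔT = 92.2 − 57.50 = 34.7 °C

T_out = 34.7 °C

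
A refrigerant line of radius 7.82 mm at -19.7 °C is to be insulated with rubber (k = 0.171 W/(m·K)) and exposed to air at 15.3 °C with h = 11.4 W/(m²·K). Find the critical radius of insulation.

For a cylinder, r_cr = k_ins/h = 0.171/11.4 = 0.0150 m = 1.50 cm

r_cr = 1.50 cm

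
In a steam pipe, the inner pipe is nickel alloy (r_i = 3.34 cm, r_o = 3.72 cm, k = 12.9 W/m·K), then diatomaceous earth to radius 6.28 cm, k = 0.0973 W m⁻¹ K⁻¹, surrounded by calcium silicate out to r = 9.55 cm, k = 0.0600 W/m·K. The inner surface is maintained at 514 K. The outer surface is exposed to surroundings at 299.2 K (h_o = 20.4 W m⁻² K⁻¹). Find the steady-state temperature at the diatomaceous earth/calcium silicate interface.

Series thermal resistances, inner to outer:
  R'_nickel alloy = ln(0.0372/0.0334)/(2πk) = 0.1078/(2π·12.9) = 0.001329 m·K/W
  R'_diatomaceous earth = ln(0.0628/0.0372)/(2πk) = 0.5236/(2π·0.0973) = 0.8565 m·K/W
  R'_calcium silicate = ln(0.0955/0.0628)/(2πk) = 0.4192/(2π·0.0600) = 1.112 m·K/W
  R'_conv,out = 1/(2πr h) = 1/(2π·0.0955·20.4) = 0.08169 m·K/W
ΣR = 0.001329 + 0.8565 + 1.112 + 0.08169 = 2.052 m·K/W
Q' = ΔT/ΣR = (514 K − 299.2 K)/2.052 = 104.7 W/m
From the inner boundary to the diatomaceous earth/calcium silicate interface, ΣR_partial = 0.8578 m·K/W.
T_interface = T_in − Q'·ΣR_partial = 514 K − (104.7)(0.8578) = 424 K

T = 424 K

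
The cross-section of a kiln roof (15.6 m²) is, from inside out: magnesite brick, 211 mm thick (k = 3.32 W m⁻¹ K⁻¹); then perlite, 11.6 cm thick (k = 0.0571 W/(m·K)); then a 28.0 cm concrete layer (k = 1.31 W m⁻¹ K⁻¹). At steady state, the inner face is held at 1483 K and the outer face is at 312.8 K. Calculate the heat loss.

Treat each layer as a resistance in series:
  R_magnesite brick = L/(kA) = 0.211/(3.32·15.6) = 0.004074 K/W
  R_perlite = L/(kA) = 0.116/(0.0571·15.6) = 0.1302 K/W
  R_concrete = L/(kA) = 0.280/(1.31·15.6) = 0.01370 K/W
ΣR = 0.004074 + 0.1302 + 0.01370 = 0.1480 K/W
Q = ΔT/ΣR = (1483 K − 312.8 K)/0.1480 = 7910 W

Q = 7910 W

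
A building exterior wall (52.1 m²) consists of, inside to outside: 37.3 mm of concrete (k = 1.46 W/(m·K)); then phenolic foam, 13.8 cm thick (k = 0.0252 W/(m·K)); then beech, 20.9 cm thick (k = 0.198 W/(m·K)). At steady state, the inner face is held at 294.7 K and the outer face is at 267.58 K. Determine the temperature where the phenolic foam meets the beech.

T = 271.95 K

Treat each layer as a resistance in series:
  R_concrete = L/(kA) = 0.0373/(1.46·52.1) = 4.904×10^-4 K/W
  R_phenolic foam = L/(kA) = 0.138/(0.0252·52.1) = 0.1051 K/W
  R_beech = L/(kA) = 0.209/(0.198·52.1) = 0.02026 K/W
ΣR = 4.904×10^-4 + 0.1051 + 0.02026 = 0.1259 K/W
Q = ΔT/ΣR = (294.7 K − 267.58 K)/0.1259 = 215.4 W
From the inner boundary to the phenolic foam/beech interface, ΣR_partial = 0.1056 K/W.
T_interface = T_in − Q·ΣR_partial = 294.7 K − (215.4)(0.1056) = 271.95 K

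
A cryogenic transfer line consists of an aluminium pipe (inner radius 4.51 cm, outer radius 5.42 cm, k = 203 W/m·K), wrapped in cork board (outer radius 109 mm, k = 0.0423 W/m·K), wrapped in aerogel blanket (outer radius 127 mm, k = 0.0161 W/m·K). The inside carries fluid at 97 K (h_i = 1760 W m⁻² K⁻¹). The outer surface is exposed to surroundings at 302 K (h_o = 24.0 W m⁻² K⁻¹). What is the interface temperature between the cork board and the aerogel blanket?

T = 225.6 K

Treat each layer as a resistance in series:
  R'_conv,in = 1/(2πr h) = 1/(2π·0.0451·1760) = 0.002005 m·K/W
  R'_aluminium = ln(0.0542/0.0451)/(2πk) = 0.1838/(2π·203) = 1.441×10^-4 m·K/W
  R'_cork board = ln(0.109/0.0542)/(2πk) = 0.6987/(2π·0.0423) = 2.629 m·K/W
  R'_aerogel blanket = ln(0.127/0.109)/(2πk) = 0.1528/(2π·0.0161) = 1.511 m·K/W
  R'_conv,out = 1/(2πr h) = 1/(2π·0.127·24.0) = 0.05222 m·K/W
ΣR = 0.002005 + 1.441×10^-4 + 2.629 + 1.511 + 0.05222 = 4.194 m·K/W
Q' = ΔT/ΣR = (97 K − 302 K)/4.194 = -48.88 W/m
From the inner boundary to the cork board/aerogel blanket interface, ΣR_partial = 2.631 m·K/W.
T_interface = T_in − Q'·ΣR_partial = 97 K − (-48.88)(2.631) = 225.6 K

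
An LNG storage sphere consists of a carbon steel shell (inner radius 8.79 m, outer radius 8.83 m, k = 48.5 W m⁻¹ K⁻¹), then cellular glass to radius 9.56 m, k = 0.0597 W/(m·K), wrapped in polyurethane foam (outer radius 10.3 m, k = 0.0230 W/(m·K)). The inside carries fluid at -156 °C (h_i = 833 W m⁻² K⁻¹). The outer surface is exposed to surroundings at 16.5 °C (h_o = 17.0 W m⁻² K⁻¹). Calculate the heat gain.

Series thermal resistances, inner to outer:
  R_conv,in = 1/(4πr²h) = 1/(4π·8.79²·833) = 1.236×10^-6 K/W
  R_carbon steel = (1/8.79 − 1/8.83)/(4πk) = 5.154×10^-4/(4π·48.5) = 8.456×10^-7 K/W
  R_cellular glass = (1/8.83 − 1/9.56)/(4πk) = 0.008648/(4π·0.0597) = 0.01153 K/W
  R_polyurethane foam = (1/9.56 − 1/10.3)/(4πk) = 0.007515/(4π·0.0230) = 0.02600 K/W
  R_conv,out = 1/(4πr²h) = 1/(4π·10.3²·17.0) = 4.412×10^-5 K/W
ΣR = 1.236×10^-6 + 8.456×10^-7 + 0.01153 + 0.02600 + 4.412×10^-5 = 0.03758 K/W
Q = ΔT/ΣR = (-156 °C − 16.5 °C)/0.03758 = -4590 W
(Negative Q ⇒ heat flows inward; heat gain = 4590 W.)

Q = 4.59 kW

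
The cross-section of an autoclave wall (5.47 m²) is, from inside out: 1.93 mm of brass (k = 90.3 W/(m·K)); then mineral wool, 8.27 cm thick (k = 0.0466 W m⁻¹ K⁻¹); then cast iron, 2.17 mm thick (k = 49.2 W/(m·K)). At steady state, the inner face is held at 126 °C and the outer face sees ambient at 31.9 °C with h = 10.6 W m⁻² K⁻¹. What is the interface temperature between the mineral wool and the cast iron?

T = 36.7 °C

Resistance network (inner→outer):
  R_brass = L/(kA) = 0.00193/(90.3·5.47) = 3.907×10^-6 K/W
  R_mineral wool = L/(kA) = 0.0827/(0.0466·5.47) = 0.3244 K/W
  R_cast iron = L/(kA) = 0.00217/(49.2·5.47) = 8.063×10^-6 K/W
  R_conv,out = 1/(hA) = 1/(10.6·5.47) = 0.01725 K/W
ΣR = 3.907×10^-6 + 0.3244 + 8.063×10^-6 + 0.01725 = 0.3417 K/W
Q = ΔT/ΣR = (126 °C − 31.9 °C)/0.3417 = 275.4 W
From the inner boundary to the mineral wool/cast iron interface, ΣR_partial = 0.3244 K/W.
T_interface = T_in − Q·ΣR_partial = 126 °C − (275.4)(0.3244) = 36.7 °C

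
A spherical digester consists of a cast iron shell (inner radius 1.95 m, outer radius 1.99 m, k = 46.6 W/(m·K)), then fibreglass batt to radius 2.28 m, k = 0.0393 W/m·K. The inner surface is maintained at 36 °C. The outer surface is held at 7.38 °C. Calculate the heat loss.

Series thermal resistances, inner to outer:
  R_cast iron = (1/1.95 − 1/1.99)/(4πk) = 0.01031/(4π·46.6) = 1.760×10^-5 K/W
  R_fibreglass batt = (1/1.99 − 1/2.28)/(4πk) = 0.06392/(4π·0.0393) = 0.1294 K/W
ΣR = 1.760×10^-5 + 0.1294 = 0.1294 K/W
Q = ΔT/ΣR = (36 °C − 7.38 °C)/0.1294 = 221 W

Q = 221 W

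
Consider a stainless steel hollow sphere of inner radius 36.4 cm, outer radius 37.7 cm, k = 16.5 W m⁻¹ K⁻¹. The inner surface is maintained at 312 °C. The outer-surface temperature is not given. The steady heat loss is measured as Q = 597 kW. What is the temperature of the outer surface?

Series resistances:
  R_stainless steel = (1/0.364 − 1/0.377)/(4πk) = 0.09473/(4π·16.5) = 4.569×10^-4 K/W
ΣR = 4.569×10^-4 K/W
ΔT = Q·ΣR = 5.97×10^5 × 4.569×10^-4 = 272.8 K
Heat flows outward, so T_out = T_in − ΔT = 312 − 272.8 = 39.2 °C

T_out = 39.2 °C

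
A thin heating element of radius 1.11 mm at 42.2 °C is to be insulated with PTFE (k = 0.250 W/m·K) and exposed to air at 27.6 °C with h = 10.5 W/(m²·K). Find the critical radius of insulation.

For a cylinder, r_cr = k_ins/h = 0.250/10.5 = 0.0238 m = 2.38 cm

r_cr = 2.38 cm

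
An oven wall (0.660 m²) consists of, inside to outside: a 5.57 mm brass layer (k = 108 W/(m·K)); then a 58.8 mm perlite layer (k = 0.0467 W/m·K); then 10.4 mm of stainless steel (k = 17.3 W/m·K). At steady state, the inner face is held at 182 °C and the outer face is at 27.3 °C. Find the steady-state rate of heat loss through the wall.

Treat each layer as a resistance in series:
  R_brass = L/(kA) = 0.00557/(108·0.660) = 7.814×10^-5 K/W
  R_perlite = L/(kA) = 0.0588/(0.0467·0.660) = 1.908 K/W
  R_stainless steel = L/(kA) = 0.0104/(17.3·0.660) = 9.108×10^-4 K/W
ΣR = 7.814×10^-5 + 1.908 + 9.108×10^-4 = 1.909 K/W
Q = ΔT/ΣR = (182 °C − 27.3 °C)/1.909 = 81.0 W

Q = 81.0 W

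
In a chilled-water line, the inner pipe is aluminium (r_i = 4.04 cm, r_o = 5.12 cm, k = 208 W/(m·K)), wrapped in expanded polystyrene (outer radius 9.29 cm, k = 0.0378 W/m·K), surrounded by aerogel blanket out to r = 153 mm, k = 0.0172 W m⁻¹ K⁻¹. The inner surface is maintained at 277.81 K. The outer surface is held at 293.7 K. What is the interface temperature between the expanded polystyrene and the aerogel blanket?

Treat each layer as a resistance in series:
  R'_aluminium = ln(0.0512/0.0404)/(2πk) = 0.2369/(2π·208) = 1.813×10^-4 m·K/W
  R'_expanded polystyrene = ln(0.0929/0.0512)/(2πk) = 0.5958/(2π·0.0378) = 2.509 m·K/W
  R'_aerogel blanket = ln(0.153/0.0929)/(2πk) = 0.4989/(2π·0.0172) = 4.617 m·K/W
ΣR = 1.813×10^-4 + 2.509 + 4.617 = 7.126 m·K/W
Q' = ΔT/ΣR = (277.81 K − 293.7 K)/7.126 = -2.230 W/m
From the inner boundary to the expanded polystyrene/aerogel blanket interface, ΣR_partial = 2.509 m·K/W.
T_interface = T_in − Q'·ΣR_partial = 277.81 K − (-2.230)(2.509) = 283.4 K

T = 283.4 K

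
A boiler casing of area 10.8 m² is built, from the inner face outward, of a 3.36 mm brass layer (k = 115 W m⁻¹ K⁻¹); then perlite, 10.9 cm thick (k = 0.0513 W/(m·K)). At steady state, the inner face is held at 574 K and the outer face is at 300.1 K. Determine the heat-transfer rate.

Treat each layer as a resistance in series:
  R_brass = L/(kA) = 0.00336/(115·10.8) = 2.705×10^-6 K/W
  R_perlite = L/(kA) = 0.109/(0.0513·10.8) = 0.1967 K/W
ΣR = 2.705×10^-6 + 0.1967 = 0.1967 K/W
Q = ΔT/ΣR = (574 K − 300.1 K)/0.1967 = 1390 W

Q = 1390 W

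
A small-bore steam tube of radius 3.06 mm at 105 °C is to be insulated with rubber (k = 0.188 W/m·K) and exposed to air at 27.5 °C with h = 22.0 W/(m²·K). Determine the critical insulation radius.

For a cylinder, r_cr = k_ins/h = 0.188/22.0 = 0.00855 m = 0.855 cm

r_cr = 0.855 cm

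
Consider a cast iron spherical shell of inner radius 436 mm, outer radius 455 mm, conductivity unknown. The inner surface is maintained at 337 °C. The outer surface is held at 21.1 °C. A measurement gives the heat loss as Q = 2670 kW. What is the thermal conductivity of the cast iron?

ΣR = ΔT/Q = |337 − 21.1|/2.67×10^6 = 1.183×10^-4 K/W
(1/r₁−1/r₂)/(4πk) = 1.183×10^-4 ⇒ k = 0.09578/(4π·1.183×10^-4) = 64.4 W/m·K

k = 64.4 W/m·K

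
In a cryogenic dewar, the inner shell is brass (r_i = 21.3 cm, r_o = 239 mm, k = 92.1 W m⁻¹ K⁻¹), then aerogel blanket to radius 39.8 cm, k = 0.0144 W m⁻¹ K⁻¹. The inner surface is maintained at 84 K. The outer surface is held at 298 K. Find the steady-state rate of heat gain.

Q = 23.2 W

Treat each layer as a resistance in series:
  R_brass = (1/0.213 − 1/0.239)/(4πk) = 0.5107/(4π·92.1) = 4.413×10^-4 K/W
  R_aerogel blanket = (1/0.239 − 1/0.398)/(4πk) = 1.672/(4π·0.0144) = 9.237 K/W
ΣR = 4.413×10^-4 + 9.237 = 9.237 K/W
Q = ΔT/ΣR = (84 K − 298 K)/9.237 = -23.2 W
(Negative Q ⇒ heat flows inward; heat gain = 23.2 W.)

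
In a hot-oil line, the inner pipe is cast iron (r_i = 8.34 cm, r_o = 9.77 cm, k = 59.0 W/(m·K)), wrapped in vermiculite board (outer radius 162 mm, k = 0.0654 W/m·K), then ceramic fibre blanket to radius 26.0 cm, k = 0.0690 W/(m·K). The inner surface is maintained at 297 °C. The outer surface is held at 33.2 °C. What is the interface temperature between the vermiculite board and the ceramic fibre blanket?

T = 157 °C

Treat each layer as a resistance in series:
  R'_cast iron = ln(0.0977/0.0834)/(2πk) = 0.1583/(2π·59.0) = 4.269×10^-4 m·K/W
  R'_vermiculite board = ln(0.162/0.0977)/(2πk) = 0.5057/(2π·0.0654) = 1.231 m·K/W
  R'_ceramic fibre blanket = ln(0.260/0.162)/(2πk) = 0.4731/(2π·0.0690) = 1.091 m·K/W
ΣR = 4.269×10^-4 + 1.231 + 1.091 = 2.322 m·K/W
Q' = ΔT/ΣR = (297 °C − 33.2 °C)/2.322 = 113.6 W/m
From the inner boundary to the vermiculite board/ceramic fibre blanket interface, ΣR_partial = 1.231 m·K/W.
T_interface = T_in − Q'·ΣR_partial = 297 °C − (113.6)(1.231) = 157 °C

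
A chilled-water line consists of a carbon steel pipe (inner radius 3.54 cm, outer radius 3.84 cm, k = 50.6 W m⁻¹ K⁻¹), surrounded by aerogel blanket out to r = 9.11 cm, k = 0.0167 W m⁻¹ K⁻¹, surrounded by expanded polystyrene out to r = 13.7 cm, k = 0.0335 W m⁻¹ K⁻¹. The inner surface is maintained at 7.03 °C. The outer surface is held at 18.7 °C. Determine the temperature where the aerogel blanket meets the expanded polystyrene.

Resistance network (inner→outer):
  R'_carbon steel = ln(0.0384/0.0354)/(2πk) = 0.08135/(2π·50.6) = 2.559×10^-4 m·K/W
  R'_aerogel blanket = ln(0.0911/0.0384)/(2πk) = 0.8639/(2π·0.0167) = 8.233 m·K/W
  R'_expanded polystyrene = ln(0.137/0.0911)/(2πk) = 0.4080/(2π·0.0335) = 1.938 m·K/W
ΣR = 2.559×10^-4 + 8.233 + 1.938 = 10.17 m·K/W
Q' = ΔT/ΣR = (7.03 °C − 18.7 °C)/10.17 = -1.147 W/m
From the inner boundary to the aerogel blanket/expanded polystyrene interface, ΣR_partial = 8.233 m·K/W.
T_interface = T_in − Q'·ΣR_partial = 7.03 °C − (-1.147)(8.233) = 16.5 °C

T = 16.5 °C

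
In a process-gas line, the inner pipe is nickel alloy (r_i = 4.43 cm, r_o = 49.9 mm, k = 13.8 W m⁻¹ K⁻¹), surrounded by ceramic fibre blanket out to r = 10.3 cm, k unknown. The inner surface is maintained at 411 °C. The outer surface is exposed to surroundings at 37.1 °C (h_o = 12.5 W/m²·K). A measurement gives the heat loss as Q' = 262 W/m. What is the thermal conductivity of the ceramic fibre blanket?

ΣR = ΔT/Q' = |411 − 37.1|/262 = 1.427 m·K/W
Known resistances:
  R'_nickel alloy = ln(0.0499/0.0443)/(2πk) = 0.1190/(2π·13.8) = 0.001373 m·K/W
  R'_conv,out = 1/(2πr h) = 1/(2π·0.103·12.5) = 0.1236 m·K/W
R_ceramic fibre blanket = ΣR − ΣR_known = 1.427 − 0.1250 = 1.302 m·K/W
ln(r₂/r₁)/(2πk) = 1.302 ⇒ k = 0.7247/(2π·1.302) = 0.0886 W/m·K

k = 0.0886 W/m·K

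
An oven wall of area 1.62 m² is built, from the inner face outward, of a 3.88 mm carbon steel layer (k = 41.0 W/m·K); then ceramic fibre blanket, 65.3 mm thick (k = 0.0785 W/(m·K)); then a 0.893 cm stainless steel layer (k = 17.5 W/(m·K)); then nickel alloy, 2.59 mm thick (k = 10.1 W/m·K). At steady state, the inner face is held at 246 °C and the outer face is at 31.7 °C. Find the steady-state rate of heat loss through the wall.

Series thermal resistances, inner to outer:
  R_carbon steel = L/(kA) = 0.00388/(41.0·1.62) = 5.842×10^-5 K/W
  R_ceramic fibre blanket = L/(kA) = 0.0653/(0.0785·1.62) = 0.5135 K/W
  R_stainless steel = L/(kA) = 0.00893/(17.5·1.62) = 3.150×10^-4 K/W
  R_nickel alloy = L/(kA) = 0.00259/(10.1·1.62) = 1.583×10^-4 K/W
ΣR = 5.842×10^-5 + 0.5135 + 3.150×10^-4 + 1.583×10^-4 = 0.5140 K/W
Q = ΔT/ΣR = (246 °C − 31.7 °C)/0.5140 = 417 W

Q = 417 W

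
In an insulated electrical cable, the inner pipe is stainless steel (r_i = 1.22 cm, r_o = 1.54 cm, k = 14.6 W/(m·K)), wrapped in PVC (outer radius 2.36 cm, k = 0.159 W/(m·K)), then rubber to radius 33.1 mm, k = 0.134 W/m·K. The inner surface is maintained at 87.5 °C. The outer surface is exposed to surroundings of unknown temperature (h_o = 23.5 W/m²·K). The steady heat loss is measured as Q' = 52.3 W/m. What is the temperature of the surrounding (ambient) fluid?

Sum the resistances:
  R'_stainless steel = ln(0.0154/0.0122)/(2πk) = 0.2329/(2π·14.6) = 0.002539 m·K/W
  R'_PVC = ln(0.0236/0.0154)/(2πk) = 0.4269/(2π·0.159) = 0.4273 m·K/W
  R'_rubber = ln(0.0331/0.0236)/(2πk) = 0.3383/(2π·0.134) = 0.4018 m·K/W
  R'_conv,out = 1/(2πr h) = 1/(2π·0.0331·23.5) = 0.2046 m·K/W
ΣR = 1.036 m·K/W
ΔT = Q'·ΣR = 52.3 × 1.036 = 54.18 K
Heat flows outward, so T_out = T_in − ΔT = 87.5 − 54.18 = 33.3 °C

T_out = 33.3 °C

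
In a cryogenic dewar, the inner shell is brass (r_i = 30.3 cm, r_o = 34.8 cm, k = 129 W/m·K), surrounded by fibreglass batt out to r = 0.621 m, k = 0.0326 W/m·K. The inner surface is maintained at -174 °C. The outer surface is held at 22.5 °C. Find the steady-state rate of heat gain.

Series thermal resistances, inner to outer:
  R_brass = (1/0.303 − 1/0.348)/(4πk) = 0.4268/(4π·129) = 2.633×10^-4 K/W
  R_fibreglass batt = (1/0.348 − 1/0.621)/(4πk) = 1.263/(4π·0.0326) = 3.084 K/W
ΣR = 2.633×10^-4 + 3.084 = 3.084 K/W
Q = ΔT/ΣR = (-174 °C − 22.5 °C)/3.084 = -63.7 W
(Negative Q ⇒ heat flows inward; heat gain = 63.7 W.)

Q = 63.7 W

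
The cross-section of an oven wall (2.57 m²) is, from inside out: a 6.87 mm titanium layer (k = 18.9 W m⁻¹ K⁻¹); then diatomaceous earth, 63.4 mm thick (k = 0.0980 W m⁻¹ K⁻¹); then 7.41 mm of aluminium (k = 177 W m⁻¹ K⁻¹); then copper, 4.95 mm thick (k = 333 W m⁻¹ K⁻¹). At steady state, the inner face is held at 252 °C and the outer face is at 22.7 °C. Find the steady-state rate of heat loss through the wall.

Series thermal resistances, inner to outer:
  R_titanium = L/(kA) = 0.00687/(18.9·2.57) = 1.414×10^-4 K/W
  R_diatomaceous earth = L/(kA) = 0.0634/(0.0980·2.57) = 0.2517 K/W
  R_aluminium = L/(kA) = 0.00741/(177·2.57) = 1.629×10^-5 K/W
  R_copper = L/(kA) = 0.00495/(333·2.57) = 5.784×10^-6 K/W
ΣR = 1.414×10^-4 + 0.2517 + 1.629×10^-5 + 5.784×10^-6 = 0.2519 K/W
Q = ΔT/ΣR = (252 °C − 22.7 °C)/0.2519 = 910 W

Q = 910 W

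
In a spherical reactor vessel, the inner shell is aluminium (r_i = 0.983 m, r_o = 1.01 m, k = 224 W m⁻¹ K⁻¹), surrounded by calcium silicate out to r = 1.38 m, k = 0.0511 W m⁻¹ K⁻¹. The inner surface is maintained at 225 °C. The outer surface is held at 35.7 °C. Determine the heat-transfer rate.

Resistance network (inner→outer):
  R_aluminium = (1/0.983 − 1/1.01)/(4πk) = 0.02719/(4π·224) = 9.661×10^-6 K/W
  R_calcium silicate = (1/1.01 − 1/1.38)/(4πk) = 0.2655/(4π·0.0511) = 0.4134 K/W
ΣR = 9.661×10^-6 + 0.4134 = 0.4134 K/W
Q = ΔT/ΣR = (225 °C − 35.7 °C)/0.4134 = 458 W

Q = 458 W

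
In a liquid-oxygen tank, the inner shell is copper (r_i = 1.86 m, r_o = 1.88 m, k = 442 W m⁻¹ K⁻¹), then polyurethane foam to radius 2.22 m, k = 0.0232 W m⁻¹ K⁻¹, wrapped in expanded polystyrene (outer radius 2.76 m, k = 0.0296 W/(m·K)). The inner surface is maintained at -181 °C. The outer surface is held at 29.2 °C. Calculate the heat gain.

Series thermal resistances, inner to outer:
  R_copper = (1/1.86 − 1/1.88)/(4πk) = 0.005720/(4π·442) = 1.030×10^-6 K/W
  R_polyurethane foam = (1/1.88 − 1/2.22)/(4πk) = 0.08146/(4π·0.0232) = 0.2794 K/W
  R_expanded polystyrene = (1/2.22 − 1/2.76)/(4πk) = 0.08813/(4π·0.0296) = 0.2369 K/W
ΣR = 1.030×10^-6 + 0.2794 + 0.2369 = 0.5163 K/W
Q = ΔT/ΣR = (-181 °C − 29.2 °C)/0.5163 = -407 W
(Negative Q ⇒ heat flows inward; heat gain = 407 W.)

Q = 407 W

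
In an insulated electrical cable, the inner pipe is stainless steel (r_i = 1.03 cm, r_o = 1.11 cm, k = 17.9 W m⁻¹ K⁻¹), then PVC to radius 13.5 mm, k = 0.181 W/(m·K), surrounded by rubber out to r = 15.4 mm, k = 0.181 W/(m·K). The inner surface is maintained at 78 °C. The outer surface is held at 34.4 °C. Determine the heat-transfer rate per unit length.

Q' = 151 W/m

Treat each layer as a resistance in series:
  R'_stainless steel = ln(0.0111/0.0103)/(2πk) = 0.07480/(2π·17.9) = 6.651×10^-4 m·K/W
  R'_PVC = ln(0.0135/0.0111)/(2πk) = 0.1957/(2π·0.181) = 0.1721 m·K/W
  R'_rubber = ln(0.0154/0.0135)/(2πk) = 0.1317/(2π·0.181) = 0.1158 m·K/W
ΣR = 6.651×10^-4 + 0.1721 + 0.1158 = 0.2886 m·K/W
Q' = ΔT/ΣR = (78 °C − 34.4 °C)/0.2886 = 151 W/m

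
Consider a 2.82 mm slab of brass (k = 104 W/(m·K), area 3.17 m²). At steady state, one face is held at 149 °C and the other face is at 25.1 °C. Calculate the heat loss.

Q = kA·ΔT/L = 104 × 3.17 × |149 °C − 25.1 °C| / 0.00282 = 1.45×10^7 W

Q = 14500 kW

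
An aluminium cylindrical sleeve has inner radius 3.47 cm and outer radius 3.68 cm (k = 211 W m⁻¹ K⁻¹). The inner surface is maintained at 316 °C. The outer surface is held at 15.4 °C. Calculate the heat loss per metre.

Q' = 2πk·ΔT/ln(r₂/r₁) = 2π × 211 × 300.6 / ln(0.0368/0.0347) = 6.78×10^6 W/m

Q' = 6780 kW/m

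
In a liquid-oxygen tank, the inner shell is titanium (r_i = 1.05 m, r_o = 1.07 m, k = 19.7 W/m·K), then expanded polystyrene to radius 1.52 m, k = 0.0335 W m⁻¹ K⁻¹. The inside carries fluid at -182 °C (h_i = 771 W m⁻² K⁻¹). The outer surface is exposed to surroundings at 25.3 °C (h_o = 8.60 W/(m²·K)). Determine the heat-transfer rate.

Q = 313 W

Resistance network (inner→outer):
  R_conv,in = 1/(4πr²h) = 1/(4π·1.05²·771) = 9.362×10^-5 K/W
  R_titanium = (1/1.05 − 1/1.07)/(4πk) = 0.01780/(4π·19.7) = 7.191×10^-5 K/W
  R_expanded polystyrene = (1/1.07 − 1/1.52)/(4πk) = 0.2767/(4π·0.0335) = 0.6572 K/W
  R_conv,out = 1/(4πr²h) = 1/(4π·1.52²·8.60) = 0.004005 K/W
ΣR = 9.362×10^-5 + 7.191×10^-5 + 0.6572 + 0.004005 = 0.6614 K/W
Q = ΔT/ΣR = (-182 °C − 25.3 °C)/0.6614 = -313 W
(Negative Q ⇒ heat flows inward; heat gain = 313 W.)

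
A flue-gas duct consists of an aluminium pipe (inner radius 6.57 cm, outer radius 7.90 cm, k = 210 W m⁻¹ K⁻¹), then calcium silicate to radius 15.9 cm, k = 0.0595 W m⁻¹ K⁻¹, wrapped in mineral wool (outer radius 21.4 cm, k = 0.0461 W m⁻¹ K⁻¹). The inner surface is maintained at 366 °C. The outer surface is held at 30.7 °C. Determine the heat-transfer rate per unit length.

Q' = 116 W/m

Resistance network (inner→outer):
  R'_aluminium = ln(0.0790/0.0657)/(2πk) = 0.1843/(2π·210) = 1.397×10^-4 m·K/W
  R'_calcium silicate = ln(0.159/0.0790)/(2πk) = 0.6995/(2π·0.0595) = 1.871 m·K/W
  R'_mineral wool = ln(0.214/0.159)/(2πk) = 0.2971/(2π·0.0461) = 1.026 m·K/W
ΣR = 1.397×10^-4 + 1.871 + 1.026 = 2.897 m·K/W
Q' = ΔT/ΣR = (366 °C − 30.7 °C)/2.897 = 116 W/m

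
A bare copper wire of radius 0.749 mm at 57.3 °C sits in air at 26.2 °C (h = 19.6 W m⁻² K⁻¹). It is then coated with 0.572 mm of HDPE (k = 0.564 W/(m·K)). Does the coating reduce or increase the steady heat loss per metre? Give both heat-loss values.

Critical radius for a cylinder: r_cr = k/h = 0.0288 m = 2.88 cm.
Outer radius after coating: r₂ = 7.49×10^-4 + 5.72×10^-4 = 0.001321 m.
Since r₁ < r_cr and r₂ ≤ r_cr, the coating moves toward the maximum at r_cr — heat loss rises.
Bare: R = 1/(2πr₁h) = 10.84 m·K/W; Q = 31.1/10.84 = 2.87 W/m.
Coated: R = R_cond + R_conv = 6.307 m·K/W; Q = 31.1/6.307 = 4.93 W/m.

increases: 2.87 → 4.93 W/m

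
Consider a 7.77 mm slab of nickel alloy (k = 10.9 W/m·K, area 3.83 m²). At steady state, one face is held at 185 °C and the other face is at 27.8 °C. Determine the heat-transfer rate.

Q = 845 kW

Q = kA·ΔT/L = 10.9 × 3.83 × |185 °C − 27.8 °C| / 0.00777 = 8.45×10^5 W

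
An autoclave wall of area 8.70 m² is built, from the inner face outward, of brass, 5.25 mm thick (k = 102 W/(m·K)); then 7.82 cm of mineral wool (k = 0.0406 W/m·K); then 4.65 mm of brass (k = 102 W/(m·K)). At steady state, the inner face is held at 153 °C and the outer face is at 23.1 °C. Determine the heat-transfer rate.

Q = 587 W

Resistance network (inner→outer):
  R_brass = L/(kA) = 0.00525/(102·8.70) = 5.916×10^-6 K/W
  R_mineral wool = L/(kA) = 0.0782/(0.0406·8.70) = 0.2214 K/W
  R_brass = L/(kA) = 0.00465/(102·8.70) = 5.240×10^-6 K/W
ΣR = 5.916×10^-6 + 0.2214 + 5.240×10^-6 = 0.2214 K/W
Q = ΔT/ΣR = (153 °C − 23.1 °C)/0.2214 = 587 W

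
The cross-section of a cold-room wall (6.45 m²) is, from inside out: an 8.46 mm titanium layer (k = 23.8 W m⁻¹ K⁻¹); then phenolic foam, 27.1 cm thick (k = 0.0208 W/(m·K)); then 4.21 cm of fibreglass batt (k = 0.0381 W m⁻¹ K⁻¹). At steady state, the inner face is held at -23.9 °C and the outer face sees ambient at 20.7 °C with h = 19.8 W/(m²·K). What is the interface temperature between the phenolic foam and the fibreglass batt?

Treat each layer as a resistance in series:
  R_titanium = L/(kA) = 0.00846/(23.8·6.45) = 5.511×10^-5 K/W
  R_phenolic foam = L/(kA) = 0.271/(0.0208·6.45) = 2.020 K/W
  R_fibreglass batt = L/(kA) = 0.0421/(0.0381·6.45) = 0.1713 K/W
  R_conv,out = 1/(hA) = 1/(19.8·6.45) = 0.007830 K/W
ΣR = 5.511×10^-5 + 2.020 + 0.1713 + 0.007830 = 2.199 K/W
Q = ΔT/ΣR = (-23.9 °C − 20.7 °C)/2.199 = -20.28 W
From the inner boundary to the phenolic foam/fibreglass batt interface, ΣR_partial = 2.020 K/W.
T_interface = T_in − Q·ΣR_partial = -23.9 °C − (-20.28)(2.020) = 17.1 °C

T = 17.1 °C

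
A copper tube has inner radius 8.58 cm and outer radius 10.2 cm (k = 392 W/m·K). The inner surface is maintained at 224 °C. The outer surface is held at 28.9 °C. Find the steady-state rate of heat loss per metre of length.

Q' = 2.78×10^6 W/m

Q' = 2πk·ΔT/ln(r₂/r₁) = 2π × 392 × 195.1 / ln(0.102/0.0858) = 2.78×10^6 W/m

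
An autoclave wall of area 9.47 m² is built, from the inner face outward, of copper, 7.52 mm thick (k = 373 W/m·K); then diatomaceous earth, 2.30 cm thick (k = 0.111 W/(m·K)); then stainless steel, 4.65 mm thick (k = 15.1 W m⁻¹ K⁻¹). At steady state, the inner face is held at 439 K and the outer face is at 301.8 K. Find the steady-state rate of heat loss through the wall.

Q = 6260 W

Treat each layer as a resistance in series:
  R_copper = L/(kA) = 0.00752/(373·9.47) = 2.129×10^-6 K/W
  R_diatomaceous earth = L/(kA) = 0.0230/(0.111·9.47) = 0.02188 K/W
  R_stainless steel = L/(kA) = 0.00465/(15.1·9.47) = 3.252×10^-5 K/W
ΣR = 2.129×10^-6 + 0.02188 + 3.252×10^-5 = 0.02191 K/W
Q = ΔT/ΣR = (439 K − 301.8 K)/0.02191 = 6260 W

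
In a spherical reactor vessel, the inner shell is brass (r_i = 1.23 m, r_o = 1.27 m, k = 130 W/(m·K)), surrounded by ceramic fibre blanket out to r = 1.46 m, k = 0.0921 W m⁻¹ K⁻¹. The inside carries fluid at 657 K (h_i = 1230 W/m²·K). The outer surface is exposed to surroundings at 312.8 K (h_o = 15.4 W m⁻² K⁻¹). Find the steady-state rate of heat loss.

Series thermal resistances, inner to outer:
  R_conv,in = 1/(4πr²h) = 1/(4π·1.23²·1230) = 4.276×10^-5 K/W
  R_brass = (1/1.23 − 1/1.27)/(4πk) = 0.02561/(4π·130) = 1.567×10^-5 K/W
  R_ceramic fibre blanket = (1/1.27 − 1/1.46)/(4πk) = 0.1025/(4π·0.0921) = 0.08854 K/W
  R_conv,out = 1/(4πr²h) = 1/(4π·1.46²·15.4) = 0.002424 K/W
ΣR = 4.276×10^-5 + 1.567×10^-5 + 0.08854 + 0.002424 = 0.09102 K/W
Q = ΔT/ΣR = (657 K − 312.8 K)/0.09102 = 3780 W

Q = 3780 W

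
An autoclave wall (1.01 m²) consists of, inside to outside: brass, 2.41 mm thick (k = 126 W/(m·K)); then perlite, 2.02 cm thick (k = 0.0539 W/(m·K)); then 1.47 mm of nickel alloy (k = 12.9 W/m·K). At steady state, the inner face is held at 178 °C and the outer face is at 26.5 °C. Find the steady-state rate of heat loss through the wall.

Q = 408 W

Series thermal resistances, inner to outer:
  R_brass = L/(kA) = 0.00241/(126·1.01) = 1.894×10^-5 K/W
  R_perlite = L/(kA) = 0.0202/(0.0539·1.01) = 0.3711 K/W
  R_nickel alloy = L/(kA) = 0.00147/(12.9·1.01) = 1.128×10^-4 K/W
ΣR = 1.894×10^-5 + 0.3711 + 1.128×10^-4 = 0.3712 K/W
Q = ΔT/ΣR = (178 °C − 26.5 °C)/0.3712 = 408 W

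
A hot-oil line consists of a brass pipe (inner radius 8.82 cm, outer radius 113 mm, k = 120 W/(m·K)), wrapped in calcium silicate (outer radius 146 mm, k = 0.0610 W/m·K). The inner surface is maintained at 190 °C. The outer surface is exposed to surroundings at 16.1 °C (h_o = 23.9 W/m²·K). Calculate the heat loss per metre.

Series thermal resistances, inner to outer:
  R'_brass = ln(0.113/0.0882)/(2πk) = 0.2478/(2π·120) = 3.286×10^-4 m·K/W
  R'_calcium silicate = ln(0.146/0.113)/(2πk) = 0.2562/(2π·0.0610) = 0.6685 m·K/W
  R'_conv,out = 1/(2πr h) = 1/(2π·0.146·23.9) = 0.04561 m·K/W
ΣR = 3.286×10^-4 + 0.6685 + 0.04561 = 0.7144 m·K/W
Q' = ΔT/ΣR = (190 °C − 16.1 °C)/0.7144 = 243 W/m

Q' = 243 W/m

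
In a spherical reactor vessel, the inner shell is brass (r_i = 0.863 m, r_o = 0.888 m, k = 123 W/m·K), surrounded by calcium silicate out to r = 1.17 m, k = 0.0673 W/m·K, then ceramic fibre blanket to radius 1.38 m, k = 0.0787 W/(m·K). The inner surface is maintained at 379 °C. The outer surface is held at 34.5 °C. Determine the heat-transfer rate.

Treat each layer as a resistance in series:
  R_brass = (1/0.863 − 1/0.888)/(4πk) = 0.03262/(4π·123) = 2.111×10^-5 K/W
  R_calcium silicate = (1/0.888 − 1/1.17)/(4πk) = 0.2714/(4π·0.0673) = 0.3209 K/W
  R_ceramic fibre blanket = (1/1.17 − 1/1.38)/(4πk) = 0.1301/(4π·0.0787) = 0.1315 K/W
ΣR = 2.111×10^-5 + 0.3209 + 0.1315 = 0.4524 K/W
Q = ΔT/ΣR = (379 °C − 34.5 °C)/0.4524 = 761 W

Q = 761 W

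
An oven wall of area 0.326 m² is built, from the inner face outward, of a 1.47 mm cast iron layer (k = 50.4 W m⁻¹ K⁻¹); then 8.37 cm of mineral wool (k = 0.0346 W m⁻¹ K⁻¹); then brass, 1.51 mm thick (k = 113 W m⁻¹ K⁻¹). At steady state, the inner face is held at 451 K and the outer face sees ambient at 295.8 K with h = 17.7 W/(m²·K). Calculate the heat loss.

Treat each layer as a resistance in series:
  R_cast iron = L/(kA) = 0.00147/(50.4·0.326) = 8.947×10^-5 K/W
  R_mineral wool = L/(kA) = 0.0837/(0.0346·0.326) = 7.420 K/W
  R_brass = L/(kA) = 0.00151/(113·0.326) = 4.099×10^-5 K/W
  R_conv,out = 1/(hA) = 1/(17.7·0.326) = 0.1733 K/W
ΣR = 8.947×10^-5 + 7.420 + 4.099×10^-5 + 0.1733 = 7.593 K/W
Q = ΔT/ΣR = (451 K − 295.8 K)/7.593 = 20.4 W

Q = 20.4 W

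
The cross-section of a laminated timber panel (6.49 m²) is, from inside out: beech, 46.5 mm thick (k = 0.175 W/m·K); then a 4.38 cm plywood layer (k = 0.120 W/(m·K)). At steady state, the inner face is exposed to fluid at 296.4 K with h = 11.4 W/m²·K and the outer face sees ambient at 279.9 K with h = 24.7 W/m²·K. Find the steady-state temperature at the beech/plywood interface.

T = 288.7 K

Resistance network (inner→outer):
  R_conv,in = 1/(hA) = 1/(11.4·6.49) = 0.01352 K/W
  R_beech = L/(kA) = 0.0465/(0.175·6.49) = 0.04094 K/W
  R_plywood = L/(kA) = 0.0438/(0.120·6.49) = 0.05624 K/W
  R_conv,out = 1/(hA) = 1/(24.7·6.49) = 0.006238 K/W
ΣR = 0.01352 + 0.04094 + 0.05624 + 0.006238 = 0.1169 K/W
Q = ΔT/ΣR = (296.4 K − 279.9 K)/0.1169 = 141.1 W
From the inner boundary to the beech/plywood interface, ΣR_partial = 0.05446 K/W.
T_interface = T_in − Q·ΣR_partial = 296.4 K − (141.1)(0.05446) = 288.7 K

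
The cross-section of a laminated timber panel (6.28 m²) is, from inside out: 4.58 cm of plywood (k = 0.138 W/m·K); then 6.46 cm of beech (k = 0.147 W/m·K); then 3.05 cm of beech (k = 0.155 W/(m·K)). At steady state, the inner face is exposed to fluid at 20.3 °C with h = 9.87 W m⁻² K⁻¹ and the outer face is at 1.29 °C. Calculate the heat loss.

Q = 112 W

Resistance network (inner→outer):
  R_conv,in = 1/(hA) = 1/(9.87·6.28) = 0.01613 K/W
  R_plywood = L/(kA) = 0.0458/(0.138·6.28) = 0.05285 K/W
  R_beech = L/(kA) = 0.0646/(0.147·6.28) = 0.06998 K/W
  R_beech = L/(kA) = 0.0305/(0.155·6.28) = 0.03133 K/W
ΣR = 0.01613 + 0.05285 + 0.06998 + 0.03133 = 0.1703 K/W
Q = ΔT/ΣR = (20.3 °C − 1.29 °C)/0.1703 = 112 W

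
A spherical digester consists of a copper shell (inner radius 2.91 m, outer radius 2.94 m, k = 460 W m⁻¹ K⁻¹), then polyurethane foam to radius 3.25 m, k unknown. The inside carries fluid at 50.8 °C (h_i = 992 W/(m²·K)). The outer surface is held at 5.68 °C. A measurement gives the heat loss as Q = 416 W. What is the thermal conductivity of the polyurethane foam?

k = 0.0238 W/m·K

ΣR = ΔT/Q = |50.8 − 5.68|/416 = 0.1085 K/W
Known resistances:
  R_conv,in = 1/(4πr²h) = 1/(4π·2.91²·992) = 9.473×10^-6 K/W
  R_copper = (1/2.91 − 1/2.94)/(4πk) = 0.003507/(4π·460) = 6.066×10^-7 K/W
R_polyurethane foam = ΣR − ΣR_known = 0.1085 − 1.008×10^-5 = 0.1085 K/W
(1/r₁−1/r₂)/(4πk) = 0.1085 ⇒ k = 0.03244/(4π·0.1085) = 0.0238 W/m·K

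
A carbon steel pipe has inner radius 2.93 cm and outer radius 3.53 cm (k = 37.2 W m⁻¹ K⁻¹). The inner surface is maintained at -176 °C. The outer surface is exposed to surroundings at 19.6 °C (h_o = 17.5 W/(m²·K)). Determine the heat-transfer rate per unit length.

Treat each layer as a resistance in series:
  R'_carbon steel = ln(0.0353/0.0293)/(2πk) = 0.1863/(2π·37.2) = 7.970×10^-4 m·K/W
  R'_conv,out = 1/(2πr h) = 1/(2π·0.0353·17.5) = 0.2576 m·K/W
ΣR = 7.970×10^-4 + 0.2576 = 0.2584 m·K/W
Q' = ΔT/ΣR = (-176 °C − 19.6 °C)/0.2584 = -757 W/m
(Negative Q' ⇒ heat flows inward; heat gain = 757 W/m.)

Q' = 757 W/m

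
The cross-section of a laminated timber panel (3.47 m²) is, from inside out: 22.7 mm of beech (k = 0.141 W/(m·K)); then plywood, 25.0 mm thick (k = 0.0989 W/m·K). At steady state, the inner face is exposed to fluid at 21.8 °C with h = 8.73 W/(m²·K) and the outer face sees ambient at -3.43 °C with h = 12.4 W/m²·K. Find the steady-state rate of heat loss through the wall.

Treat each layer as a resistance in series:
  R_conv,in = 1/(hA) = 1/(8.73·3.47) = 0.03301 K/W
  R_beech = L/(kA) = 0.0227/(0.141·3.47) = 0.04640 K/W
  R_plywood = L/(kA) = 0.0250/(0.0989·3.47) = 0.07285 K/W
  R_conv,out = 1/(hA) = 1/(12.4·3.47) = 0.02324 K/W
ΣR = 0.03301 + 0.04640 + 0.07285 + 0.02324 = 0.1755 K/W
Q = ΔT/ΣR = (21.8 °C − -3.43 °C)/0.1755 = 144 W

Q = 144 W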